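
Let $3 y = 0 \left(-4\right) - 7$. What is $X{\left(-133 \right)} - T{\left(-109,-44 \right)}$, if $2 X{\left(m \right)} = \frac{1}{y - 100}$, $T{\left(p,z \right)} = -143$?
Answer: $\frac{87799}{614} \approx 143.0$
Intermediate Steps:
$y = - \frac{7}{3}$ ($y = \frac{0 \left(-4\right) - 7}{3} = \frac{0 - 7}{3} = \frac{1}{3} \left(-7\right) = - \frac{7}{3} \approx -2.3333$)
$X{\left(m \right)} = - \frac{3}{614}$ ($X{\left(m \right)} = \frac{1}{2 \left(- \frac{7}{3} - 100\right)} = \frac{1}{2 \left(- \frac{307}{3}\right)} = \frac{1}{2} \left(- \frac{3}{307}\right) = - \frac{3}{614}$)
$X{\left(-133 \right)} - T{\left(-109,-44 \right)} = - \frac{3}{614} - -143 = - \frac{3}{614} + 143 = \frac{87799}{614}$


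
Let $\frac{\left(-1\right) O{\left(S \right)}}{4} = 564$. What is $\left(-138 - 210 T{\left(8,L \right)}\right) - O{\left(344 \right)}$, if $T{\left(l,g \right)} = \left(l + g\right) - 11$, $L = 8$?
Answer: $1068$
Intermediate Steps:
$T{\left(l,g \right)} = -11 + g + l$ ($T{\left(l,g \right)} = \left(g + l\right) - 11 = -11 + g + l$)
$O{\left(S \right)} = -2256$ ($O{\left(S \right)} = \left(-4\right) 564 = -2256$)
$\left(-138 - 210 T{\left(8,L \right)}\right) - O{\left(344 \right)} = \left(-138 - 210 \left(-11 + 8 + 8\right)\right) - -2256 = \left(-138 - 1050\right) + 2256 = -1188 + 2256 = 1068$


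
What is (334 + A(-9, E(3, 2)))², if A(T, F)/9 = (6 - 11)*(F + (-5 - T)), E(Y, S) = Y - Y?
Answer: 23716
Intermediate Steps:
E(Y, S) = 0
A(T, F) = 225 - 45*F + 45*T (A(T, F) = 9*((6 - 11)*(F + (-5 - T))) = 9*(-5*(-5 + F - T)) = 9*(25 - 5*F + 5*T) = 225 - 45*F + 45*T)
(334 + A(-9, E(3, 2)))² = (334 + (225 - 45*0 + 45*(-9)))² = (334 + (225 + 0 - 405))² = (334 - 180)² = 154² = 23716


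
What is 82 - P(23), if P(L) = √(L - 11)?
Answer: 82 - 2*√3 ≈ 78.536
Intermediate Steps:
P(L) = √(-11 + L)
82 - P(23) = 82 - √(-11 + 23) = 82 - √12 = 82 - 2*√3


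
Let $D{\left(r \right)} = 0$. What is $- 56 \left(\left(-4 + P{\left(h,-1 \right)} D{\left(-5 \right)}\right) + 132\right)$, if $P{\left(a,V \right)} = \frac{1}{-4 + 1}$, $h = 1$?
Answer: $-7168$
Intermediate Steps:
$P{\left(a,V \right)} = - \frac{1}{3}$ ($P{\left(a,V \right)} = \frac{1}{-3} = - \frac{1}{3}$)
$- 56 \left(\left(-4 + P{\left(h,-1 \right)} D{\left(-5 \right)}\right) + 132\right) = - 56 \left(\left(-4 - 0\right) + 132\right) = - 56 \left(\left(-4 + 0\right) + 132\right) = - 56 \left(-4 + 132\right) = \left(-56\right) 128 = -7168$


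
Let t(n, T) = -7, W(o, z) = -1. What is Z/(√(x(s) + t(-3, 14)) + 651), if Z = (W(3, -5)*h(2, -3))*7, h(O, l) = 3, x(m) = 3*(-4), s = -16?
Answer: -13671/423820 + 21*I*√19/423820 ≈ -0.032257 + 0.00021598*I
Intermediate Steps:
x(m) = -12
Z = -21 (Z = -1*3*7 = -3*7 = -21)
Z/(√(x(s) + t(-3, 14)) + 651) = -21/(√(-12 - 7) + 651) = -21/(√(-19) + 651) = -21/(I*√19 + 651) = -21/(651 + I*√19)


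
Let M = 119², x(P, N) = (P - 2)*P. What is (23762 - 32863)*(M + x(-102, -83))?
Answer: -225422669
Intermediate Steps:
x(P, N) = P*(-2 + P) (x(P, N) = (-2 + P)*P = P*(-2 + P))
M = 14161
(23762 - 32863)*(M + x(-102, -83)) = (23762 - 32863)*(14161 - 102*(-2 - 102)) = -9101*(14161 - 102*(-104)) = -9101*(14161 + 10608) = -9101*24769 = -225422669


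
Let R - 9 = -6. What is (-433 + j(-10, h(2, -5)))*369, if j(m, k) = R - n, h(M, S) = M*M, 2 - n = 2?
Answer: -158670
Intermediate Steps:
n = 0 (n = 2 - 1*2 = 2 - 2 = 0)
R = 3 (R = 9 - 6 = 3)
h(M, S) = M**2
j(m, k) = 3 (j(m, k) = 3 - 1*0 = 3 + 0 = 3)
(-433 + j(-10, h(2, -5)))*369 = (-433 + 3)*369 = -430*369 = -158670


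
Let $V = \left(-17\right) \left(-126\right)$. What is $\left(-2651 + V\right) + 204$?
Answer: $-305$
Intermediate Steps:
$V = 2142$
$\left(-2651 + V\right) + 204 = \left(-2651 + 2142\right) + 204 = -509 + 204 = -305$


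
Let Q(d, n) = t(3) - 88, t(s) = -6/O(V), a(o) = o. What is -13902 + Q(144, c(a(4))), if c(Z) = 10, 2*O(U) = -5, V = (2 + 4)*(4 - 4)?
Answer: -69938/5 ≈ -13988.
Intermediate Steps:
V = 0 (V = 6*0 = 0)
O(U) = -5/2 (O(U) = (½)*(-5) = -5/2)
t(s) = 12/5 (t(s) = -6/(-5/2) = -6*(-⅖) = 12/5)
Q(d, n) = -428/5 (Q(d, n) = 12/5 - 88 = -428/5)
-13902 + Q(144, c(a(4))) = -13902 - 428/5 = -69938/5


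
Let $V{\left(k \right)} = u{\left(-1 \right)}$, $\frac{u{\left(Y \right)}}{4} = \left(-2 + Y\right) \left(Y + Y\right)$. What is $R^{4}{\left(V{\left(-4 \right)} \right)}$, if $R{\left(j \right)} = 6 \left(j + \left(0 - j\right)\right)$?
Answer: $0$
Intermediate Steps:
$u{\left(Y \right)} = 8 Y \left(-2 + Y\right)$ ($u{\left(Y \right)} = 4 \left(-2 + Y\right) \left(Y + Y\right) = 4 \left(-2 + Y\right) 2 Y = 4 \cdot 2 Y \left(-2 + Y\right) = 8 Y \left(-2 + Y\right)$)
$V{\left(k \right)} = 24$ ($V{\left(k \right)} = 8 \left(-1\right) \left(-2 - 1\right) = 8 \left(-1\right) \left(-3\right) = 24$)
$R{\left(j \right)} = 0$ ($R{\left(j \right)} = 6 \left(j - j\right) = 6 \cdot 0 = 0$)
$R^{4}{\left(V{\left(-4 \right)} \right)} = 0^{4} = 0$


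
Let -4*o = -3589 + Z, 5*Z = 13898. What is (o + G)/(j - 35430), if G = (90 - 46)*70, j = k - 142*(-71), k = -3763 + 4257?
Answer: -65647/497080 ≈ -0.13207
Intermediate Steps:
k = 494
j = 10576 (j = 494 - 142*(-71) = 494 + 10082 = 10576)
Z = 13898/5 (Z = (⅕)*13898 = 13898/5 ≈ 2779.6)
o = 4047/20 (o = -(-3589 + 13898/5)/4 = -¼*(-4047/5) = 4047/20 ≈ 202.35)
G = 3080 (G = 44*70 = 3080)
(o + G)/(j - 35430) = (4047/20 + 3080)/(10576 - 35430) = (65647/20)/(-24854) = (65647/20)*(-1/24854) = -65647/497080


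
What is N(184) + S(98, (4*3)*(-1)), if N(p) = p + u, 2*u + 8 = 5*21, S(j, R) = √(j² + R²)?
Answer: 465/2 + 2*√2437 ≈ 331.23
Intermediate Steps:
S(j, R) = √(R² + j²)
u = 97/2 (u = -4 + (5*21)/2 = -4 + (½)*105 = -4 + 105/2 = 97/2 ≈ 48.500)
N(p) = 97/2 + p (N(p) = p + 97/2 = 97/2 + p)
N(184) + S(98, (4*3)*(-1)) = (97/2 + 184) + √(((4*3)*(-1))² + 98²) = 465/2 + √((12*(-1))² + 9604) = 465/2 + √((-12)² + 9604) = 465/2 + √(144 + 9604) = 465/2 + √9748 = 465/2 + 2*√2437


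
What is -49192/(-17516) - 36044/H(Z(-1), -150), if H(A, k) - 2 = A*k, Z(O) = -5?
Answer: -37147145/823252 ≈ -45.122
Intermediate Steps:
H(A, k) = 2 + A*k
-49192/(-17516) - 36044/H(Z(-1), -150) = -49192/(-17516) - 36044/(2 - 5*(-150)) = -49192*(-1/17516) - 36044/(2 + 750) = 12298/4379 - 36044/752 = 12298/4379 - 36044*1/752 = 12298/4379 - 9011/188 = -37147145/823252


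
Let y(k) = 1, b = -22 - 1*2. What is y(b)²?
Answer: 1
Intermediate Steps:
b = -24 (b = -22 - 2 = -24)
y(b)² = 1² = 1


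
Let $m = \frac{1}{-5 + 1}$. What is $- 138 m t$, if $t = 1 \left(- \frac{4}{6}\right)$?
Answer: $-23$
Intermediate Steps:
$m = - \frac{1}{4}$ ($m = \frac{1}{-4} = - \frac{1}{4} \approx -0.25$)
$t = - \frac{2}{3}$ ($t = 1 \left(\left(-4\right) \frac{1}{6}\right) = 1 \left(- \frac{2}{3}\right) = - \frac{2}{3} \approx -0.66667$)
$- 138 m t = - 138 \left(\left(- \frac{1}{4}\right) \left(- \frac{2}{3}\right)\right) = \left(-138\right) \frac{1}{6} = -23$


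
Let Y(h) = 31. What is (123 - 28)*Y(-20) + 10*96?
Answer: 3905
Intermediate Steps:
(123 - 28)*Y(-20) + 10*96 = (123 - 28)*31 + 10*96 = 95*31 + 960 = 2945 + 960 = 3905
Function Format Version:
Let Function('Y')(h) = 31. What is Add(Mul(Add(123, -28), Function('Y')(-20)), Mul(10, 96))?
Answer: 3905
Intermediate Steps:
Add(Mul(Add(123, -28), Function('Y')(-20)), Mul(10, 96)) = Add(Mul(Add(123, -28), 31), Mul(10, 96)) = Add(Mul(95, 31), 960) = Add(2945, 960) = 3905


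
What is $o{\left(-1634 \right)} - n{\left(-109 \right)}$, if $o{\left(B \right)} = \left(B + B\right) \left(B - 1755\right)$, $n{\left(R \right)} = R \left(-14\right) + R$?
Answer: $11073835$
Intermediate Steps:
$n{\left(R \right)} = - 13 R$ ($n{\left(R \right)} = - 14 R + R = - 13 R$)
$o{\left(B \right)} = 2 B \left(-1755 + B\right)$
$o{\left(-1634 \right)} - n{\left(-109 \right)} = 2 \left(-1634\right) \left(-1755 - 1634\right) - \left(-13\right) \left(-109\right) = 2 \left(-1634\right) \left(-3389\right) - 1417 = 11075252 - 1417 = 11073835$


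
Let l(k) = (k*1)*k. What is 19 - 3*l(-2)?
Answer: 7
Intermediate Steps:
l(k) = k**2 (l(k) = k*k = k**2)
19 - 3*l(-2) = 19 - 3*(-2)**2 = 19 - 3*4 = 19 - 12 = 7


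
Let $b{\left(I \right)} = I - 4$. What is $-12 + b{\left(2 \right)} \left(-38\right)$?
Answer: $64$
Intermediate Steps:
$b{\left(I \right)} = -4 + I$
$-12 + b{\left(2 \right)} \left(-38\right) = -12 + \left(-4 + 2\right) \left(-38\right) = -12 - -76 = -12 + 76 = 64$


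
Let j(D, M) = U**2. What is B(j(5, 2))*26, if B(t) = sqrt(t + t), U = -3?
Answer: 78*sqrt(2) ≈ 110.31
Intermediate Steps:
j(D, M) = 9 (j(D, M) = (-3)**2 = 9)
B(t) = sqrt(2)*sqrt(t) (B(t) = sqrt(2*t) = sqrt(2)*sqrt(t))
B(j(5, 2))*26 = (sqrt(2)*sqrt(9))*26 = (sqrt(2)*3)*26 = (3*sqrt(2))*26 = 78*sqrt(2)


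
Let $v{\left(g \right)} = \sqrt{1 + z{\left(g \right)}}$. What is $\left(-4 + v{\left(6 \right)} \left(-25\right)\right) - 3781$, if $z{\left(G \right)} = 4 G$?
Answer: $-3910$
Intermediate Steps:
$v{\left(g \right)} = \sqrt{1 + 4 g}$
$\left(-4 + v{\left(6 \right)} \left(-25\right)\right) - 3781 = \left(-4 + \sqrt{1 + 4 \cdot 6} \left(-25\right)\right) - 3781 = \left(-4 + \sqrt{1 + 24} \left(-25\right)\right) - 3781 = \left(-4 + \sqrt{25} \left(-25\right)\right) - 3781 = \left(-4 + 5 \left(-25\right)\right) - 3781 = \left(-4 - 125\right) - 3781 = -129 - 3781 = -3910$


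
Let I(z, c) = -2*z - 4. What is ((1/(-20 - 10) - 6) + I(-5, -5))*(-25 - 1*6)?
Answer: 31/30 ≈ 1.0333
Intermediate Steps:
I(z, c) = -4 - 2*z
((1/(-20 - 10) - 6) + I(-5, -5))*(-25 - 1*6) = ((1/(-20 - 10) - 6) + (-4 - 2*(-5)))*(-25 - 1*6) = ((1/(-30) - 6) + (-4 + 10))*(-25 - 6) = ((-1/30 - 6) + 6)*(-31) = (-181/30 + 6)*(-31) = -1/30*(-31) = 31/30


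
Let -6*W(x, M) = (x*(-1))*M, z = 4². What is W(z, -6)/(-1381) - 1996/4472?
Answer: -671231/1543958 ≈ -0.43475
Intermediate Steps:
z = 16
W(x, M) = M*x/6 (W(x, M) = -x*(-1)*M/6 = -(-x)*M/6 = -(-1)*M*x/6 = M*x/6)
W(z, -6)/(-1381) - 1996/4472 = ((⅙)*(-6)*16)/(-1381) - 1996/4472 = -16*(-1/1381) - 1996*1/4472 = 16/1381 - 499/1118 = -671231/1543958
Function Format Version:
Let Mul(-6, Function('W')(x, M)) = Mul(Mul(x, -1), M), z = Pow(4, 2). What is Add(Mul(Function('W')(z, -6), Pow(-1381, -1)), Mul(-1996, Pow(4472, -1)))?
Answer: Rational(-671231, 1543958) ≈ -0.43475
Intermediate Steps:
z = 16
Function('W')(x, M) = Mul(Rational(1, 6), M, x) (Function('W')(x, M) = Mul(Rational(-1, 6), Mul(Mul(x, -1), M)) = Mul(Rational(-1, 6), Mul(Mul(-1, x), M)) = Mul(Rational(-1, 6), Mul(-1, M, x)) = Mul(Rational(1, 6), M, x))
Add(Mul(Function('W')(z, -6), Pow(-1381, -1)), Mul(-1996, Pow(4472, -1))) = Add(Mul(Mul(Rational(1, 6), -6, 16), Pow(-1381, -1)), Mul(-1996, Pow(4472, -1))) = Add(Mul(-16, Rational(-1, 1381)), Mul(-1996, Rational(1, 4472))) = Add(Rational(16, 1381), Rational(-499, 1118)) = Rational(-671231, 1543958)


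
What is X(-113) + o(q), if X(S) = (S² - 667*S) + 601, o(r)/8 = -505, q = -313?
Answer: 84701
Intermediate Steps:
o(r) = -4040 (o(r) = 8*(-505) = -4040)
X(S) = 601 + S² - 667*S
X(-113) + o(q) = (601 + (-113)² - 667*(-113)) - 4040 = (601 + 12769 + 75371) - 4040 = 88741 - 4040 = 84701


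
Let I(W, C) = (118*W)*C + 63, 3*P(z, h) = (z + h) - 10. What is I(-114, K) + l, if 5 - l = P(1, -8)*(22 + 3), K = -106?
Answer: 4278365/3 ≈ 1.4261e+6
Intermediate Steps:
P(z, h) = -10/3 + h/3 + z/3 (P(z, h) = ((z + h) - 10)/3 = ((h + z) - 10)/3 = (-10 + h + z)/3 = -10/3 + h/3 + z/3)
I(W, C) = 63 + 118*C*W (I(W, C) = 118*C*W + 63 = 63 + 118*C*W)
l = 440/3 (l = 5 - (-10/3 + (⅓)*(-8) + (⅓)*1)*(22 + 3) = 5 - (-10/3 - 8/3 + ⅓)*25 = 5 - (-17)*25/3 = 5 - 1*(-425/3) = 5 + 425/3 = 440/3 ≈ 146.67)
I(-114, K) + l = (63 + 118*(-106)*(-114)) + 440/3 = (63 + 1425912) + 440/3 = 1425975 + 440/3 = 4278365/3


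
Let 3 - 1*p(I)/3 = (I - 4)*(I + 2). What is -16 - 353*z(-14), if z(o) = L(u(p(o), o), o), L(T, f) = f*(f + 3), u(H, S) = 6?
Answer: -54378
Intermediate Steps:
p(I) = 9 - 3*(-4 + I)*(2 + I) (p(I) = 9 - 3*(I - 4)*(I + 2) = 9 - 3*(-4 + I)*(2 + I))
L(T, f) = f*(3 + f)
z(o) = o*(3 + o)
-16 - 353*z(-14) = -16 - (-4942)*(3 - 14) = -16 - (-4942)*(-11) = -16 - 353*154 = -16 - 54362 = -54378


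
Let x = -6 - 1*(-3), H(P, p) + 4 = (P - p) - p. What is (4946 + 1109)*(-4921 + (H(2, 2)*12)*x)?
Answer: -28488775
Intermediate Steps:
H(P, p) = -4 + P - 2*p (H(P, p) = -4 + ((P - p) - p) = -4 + (P - 2*p) = -4 + P - 2*p)
x = -3 (x = -6 + 3 = -3)
(4946 + 1109)*(-4921 + (H(2, 2)*12)*x) = (4946 + 1109)*(-4921 + ((-4 + 2 - 2*2)*12)*(-3)) = 6055*(-4921 + ((-4 + 2 - 4)*12)*(-3)) = 6055*(-4921 - 6*12*(-3)) = 6055*(-4921 - 72*(-3)) = 6055*(-4921 + 216) = 6055*(-4705) = -28488775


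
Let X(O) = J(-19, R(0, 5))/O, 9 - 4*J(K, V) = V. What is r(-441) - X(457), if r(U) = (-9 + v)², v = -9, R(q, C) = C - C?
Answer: 592263/1828 ≈ 324.00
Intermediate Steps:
R(q, C) = 0
J(K, V) = 9/4 - V/4
X(O) = 9/(4*O) (X(O) = (9/4 - ¼*0)/O = (9/4 + 0)/O = 9/(4*O))
r(U) = 324 (r(U) = (-9 - 9)² = (-18)² = 324)
r(-441) - X(457) = 324 - 9/(4*457) = 324 - 1*9/1828 = 324 - 9/1828 = 592263/1828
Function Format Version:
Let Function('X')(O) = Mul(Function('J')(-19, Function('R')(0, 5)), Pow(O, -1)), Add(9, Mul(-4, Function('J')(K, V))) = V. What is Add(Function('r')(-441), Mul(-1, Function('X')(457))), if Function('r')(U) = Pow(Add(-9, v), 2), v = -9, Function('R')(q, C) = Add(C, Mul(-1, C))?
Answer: Rational(592263, 1828) ≈ 324.00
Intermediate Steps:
Function('R')(q, C) = 0
Function('J')(K, V) = Add(Rational(9, 4), Mul(Rational(-1, 4), V))
Function('X')(O) = Mul(Rational(9, 4), Pow(O, -1)) (Function('X')(O) = Mul(Add(Rational(9, 4), Mul(Rational(-1, 4), 0)), Pow(O, -1)) = Mul(Add(Rational(9, 4), 0), Pow(O, -1)) = Mul(Rational(9, 4), Pow(O, -1)))
Function('r')(U) = 324 (Function('r')(U) = Pow(Add(-9, -9), 2) = Pow(-18, 2) = 324)
Add(Function('r')(-441), Mul(-1, Function('X')(457))) = Add(324, Mul(-1, Mul(Rational(9, 4), Pow(457, -1)))) = Add(324, Mul(-1, Mul(Rational(9, 4), Rational(1, 457)))) = Add(324, Mul(-1, Rational(9, 1828))) = Add(324, Rational(-9, 1828)) = Rational(592263, 1828)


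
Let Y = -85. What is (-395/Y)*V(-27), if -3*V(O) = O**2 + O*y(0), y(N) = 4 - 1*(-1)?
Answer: -15642/17 ≈ -920.12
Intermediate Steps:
y(N) = 5 (y(N) = 4 + 1 = 5)
V(O) = -5*O/3 - O**2/3 (V(O) = -(O**2 + O*5)/3 = -(O**2 + 5*O)/3 = -5*O/3 - O**2/3)
(-395/Y)*V(-27) = (-395/(-85))*(-1/3*(-27)*(5 - 27)) = (-395*(-1/85))*(-1/3*(-27)*(-22)) = (79/17)*(-198) = -15642/17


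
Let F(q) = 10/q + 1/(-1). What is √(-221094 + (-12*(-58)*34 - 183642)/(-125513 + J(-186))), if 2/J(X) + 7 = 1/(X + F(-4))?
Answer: 6*I*√681993757448544994046/333237773 ≈ 470.21*I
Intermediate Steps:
F(q) = -1 + 10/q (F(q) = 10/q + 1*(-1) = 10/q - 1 = -1 + 10/q)
J(X) = 2/(-7 + 1/(-7/2 + X)) (J(X) = 2/(-7 + 1/(X + (10 - 1*(-4))/(-4))) = 2/(-7 + 1/(X - (10 + 4)/4)) = 2/(-7 + 1/(X - ¼*14)) = 2/(-7 + 1/(X - 7/2)) = 2/(-7 + 1/(-7/2 + X)))
√(-221094 + (-12*(-58)*34 - 183642)/(-125513 + J(-186))) = √(-221094 + (-12*(-58)*34 - 183642)/(-125513 + 2*(7 - 2*(-186))/(-51 + 14*(-186)))) = √(-221094 + (696*34 - 183642)/(-125513 + 2*(7 + 372)/(-51 - 2604))) = √(-221094 + (23664 - 183642)/(-125513 + 2*379/(-2655))) = √(-221094 - 159978/(-125513 + 2*(-1/2655)*379)) = √(-221094 - 159978/(-125513 - 758/2655)) = √(-221094 - 159978/(-333237773/2655)) = √(-221094 - 159978*(-2655/333237773)) = √(-221094 + 424741590/333237773) = √(-73676447442072/333237773) = 6*I*√681993757448544994046/333237773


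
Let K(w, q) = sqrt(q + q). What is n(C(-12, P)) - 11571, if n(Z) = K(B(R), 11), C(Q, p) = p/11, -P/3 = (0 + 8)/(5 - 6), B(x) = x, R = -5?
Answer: -11571 + sqrt(22) ≈ -11566.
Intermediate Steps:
P = 24 (P = -3*(0 + 8)/(5 - 6) = -24/(-1) = -24*(-1) = -3*(-8) = 24)
C(Q, p) = p/11 (C(Q, p) = p*(1/11) = p/11)
K(w, q) = sqrt(2)*sqrt(q) (K(w, q) = sqrt(2*q) = sqrt(2)*sqrt(q))
n(Z) = sqrt(22) (n(Z) = sqrt(2)*sqrt(11) = sqrt(22))
n(C(-12, P)) - 11571 = sqrt(22) - 11571 = -11571 + sqrt(22)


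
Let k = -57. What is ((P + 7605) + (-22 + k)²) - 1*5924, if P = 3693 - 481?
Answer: 11134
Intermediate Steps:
P = 3212
((P + 7605) + (-22 + k)²) - 1*5924 = ((3212 + 7605) + (-22 - 57)²) - 1*5924 = (10817 + (-79)²) - 5924 = (10817 + 6241) - 5924 = 17058 - 5924 = 11134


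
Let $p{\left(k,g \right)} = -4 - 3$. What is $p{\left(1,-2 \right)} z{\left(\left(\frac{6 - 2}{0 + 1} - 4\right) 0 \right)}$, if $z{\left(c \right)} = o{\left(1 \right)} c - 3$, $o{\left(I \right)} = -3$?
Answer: $21$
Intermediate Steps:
$p{\left(k,g \right)} = -7$
$z{\left(c \right)} = -3 - 3 c$ ($z{\left(c \right)} = - 3 c - 3 = -3 - 3 c$)
$p{\left(1,-2 \right)} z{\left(\left(\frac{6 - 2}{0 + 1} - 4\right) 0 \right)} = - 7 \left(-3 - 3 \left(\frac{6 - 2}{0 + 1} - 4\right) 0\right) = - 7 \left(-3 - 3 \left(\frac{4}{1} - 4\right) 0\right) = - 7 \left(-3 - 3 \left(4 \cdot 1 - 4\right) 0\right) = - 7 \left(-3 - 3 \left(4 - 4\right) 0\right) = - 7 \left(-3 - 3 \cdot 0 \cdot 0\right) = - 7 \left(-3 - 0\right) = - 7 \left(-3 + 0\right) = \left(-7\right) \left(-3\right) = 21$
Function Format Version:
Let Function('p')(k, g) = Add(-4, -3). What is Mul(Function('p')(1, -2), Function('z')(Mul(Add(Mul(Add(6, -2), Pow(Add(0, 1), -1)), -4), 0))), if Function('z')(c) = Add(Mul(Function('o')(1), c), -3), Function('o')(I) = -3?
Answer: 21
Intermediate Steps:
Function('p')(k, g) = -7
Function('z')(c) = Add(-3, Mul(-3, c)) (Function('z')(c) = Add(Mul(-3, c), -3) = Add(-3, Mul(-3, c)))
Mul(Function('p')(1, -2), Function('z')(Mul(Add(Mul(Add(6, -2), Pow(Add(0, 1), -1)), -4), 0))) = Mul(-7, Add(-3, Mul(-3, Mul(Add(Mul(Add(6, -2), Pow(Add(0, 1), -1)), -4), 0)))) = Mul(-7, Add(-3, Mul(-3, Mul(Add(Mul(4, Pow(1, -1)), -4), 0)))) = Mul(-7, Add(-3, Mul(-3, Mul(Add(Mul(4, 1), -4), 0)))) = Mul(-7, Add(-3, Mul(-3, Mul(Add(4, -4), 0)))) = Mul(-7, Add(-3, Mul(-3, Mul(0, 0)))) = Mul(-7, Add(-3, Mul(-3, 0))) = Mul(-7, Add(-3, 0)) = Mul(-7, -3) = 21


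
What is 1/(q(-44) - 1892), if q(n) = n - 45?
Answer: -1/1981 ≈ -0.00050480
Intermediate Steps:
q(n) = -45 + n
1/(q(-44) - 1892) = 1/((-45 - 44) - 1892) = 1/(-89 - 1892) = 1/(-1981) = -1/1981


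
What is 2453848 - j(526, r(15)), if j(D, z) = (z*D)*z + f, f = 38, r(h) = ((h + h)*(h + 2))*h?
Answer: -30780381190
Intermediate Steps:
r(h) = 2*h²*(2 + h) (r(h) = ((2*h)*(2 + h))*h = (2*h*(2 + h))*h = 2*h²*(2 + h))
j(D, z) = 38 + D*z² (j(D, z) = (z*D)*z + 38 = (D*z)*z + 38 = D*z² + 38 = 38 + D*z²)
2453848 - j(526, r(15)) = 2453848 - (38 + 526*(2*15²*(2 + 15))²) = 2453848 - (38 + 526*(2*225*17)²) = 2453848 - (38 + 526*7650²) = 2453848 - (38 + 526*58522500) = 2453848 - (38 + 30782835000) = 2453848 - 1*30782835038 = 2453848 - 30782835038 = -30780381190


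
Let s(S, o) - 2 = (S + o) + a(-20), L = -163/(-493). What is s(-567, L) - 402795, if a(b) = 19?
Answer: -198846950/493 ≈ -4.0334e+5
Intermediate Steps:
L = 163/493 (L = -163*(-1/493) = 163/493 ≈ 0.33063)
s(S, o) = 21 + S + o (s(S, o) = 2 + ((S + o) + 19) = 2 + (19 + S + o) = 21 + S + o)
s(-567, L) - 402795 = (21 - 567 + 163/493) - 402795 = -269015/493 - 402795 = -198846950/493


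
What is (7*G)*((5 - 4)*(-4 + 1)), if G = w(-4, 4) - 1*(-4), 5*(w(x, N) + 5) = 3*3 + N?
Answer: -168/5 ≈ -33.600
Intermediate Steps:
w(x, N) = -16/5 + N/5 (w(x, N) = -5 + (3*3 + N)/5 = -5 + (9 + N)/5 = -5 + (9/5 + N/5) = -16/5 + N/5)
G = 8/5 (G = (-16/5 + (1/5)*4) - 1*(-4) = (-16/5 + 4/5) + 4 = -12/5 + 4 = 8/5 ≈ 1.6000)
(7*G)*((5 - 4)*(-4 + 1)) = (7*(8/5))*((5 - 4)*(-4 + 1)) = 56*(1*(-3))/5 = (56/5)*(-3) = -168/5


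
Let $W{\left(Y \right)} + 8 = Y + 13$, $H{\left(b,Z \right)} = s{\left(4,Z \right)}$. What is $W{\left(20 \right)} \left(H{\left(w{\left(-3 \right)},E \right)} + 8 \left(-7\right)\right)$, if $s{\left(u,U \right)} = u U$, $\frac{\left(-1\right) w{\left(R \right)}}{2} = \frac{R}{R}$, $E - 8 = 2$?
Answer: $-400$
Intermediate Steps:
$E = 10$ ($E = 8 + 2 = 10$)
$w{\left(R \right)} = -2$ ($w{\left(R \right)} = - 2 \frac{R}{R} = \left(-2\right) 1 = -2$)
$s{\left(u,U \right)} = U u$
$H{\left(b,Z \right)} = 4 Z$ ($H{\left(b,Z \right)} = Z 4 = 4 Z$)
$W{\left(Y \right)} = 5 + Y$ ($W{\left(Y \right)} = -8 + \left(Y + 13\right) = -8 + \left(13 + Y\right) = 5 + Y$)
$W{\left(20 \right)} \left(H{\left(w{\left(-3 \right)},E \right)} + 8 \left(-7\right)\right) = \left(5 + 20\right) \left(4 \cdot 10 + 8 \left(-7\right)\right) = 25 \left(40 - 56\right) = 25 \left(-16\right) = -400$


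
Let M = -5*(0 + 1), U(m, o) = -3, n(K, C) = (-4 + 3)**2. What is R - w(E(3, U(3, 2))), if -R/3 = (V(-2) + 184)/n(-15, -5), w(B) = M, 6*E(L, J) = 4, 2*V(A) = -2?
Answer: -544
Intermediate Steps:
V(A) = -1 (V(A) = (1/2)*(-2) = -1)
n(K, C) = 1 (n(K, C) = (-1)**2 = 1)
E(L, J) = 2/3 (E(L, J) = (1/6)*4 = 2/3)
M = -5 (M = -5*1 = -5)
w(B) = -5
R = -549 (R = -3*(-1 + 184)/1 = -549 ≈ -549.00)
R - w(E(3, U(3, 2))) = -549 - 1*(-5) = -549 + 5 = -544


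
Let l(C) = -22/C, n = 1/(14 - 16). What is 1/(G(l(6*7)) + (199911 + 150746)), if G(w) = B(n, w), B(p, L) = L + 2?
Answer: 21/7363828 ≈ 2.8518e-6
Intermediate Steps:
n = -1/2 (n = 1/(-2) = -1/2 ≈ -0.50000)
B(p, L) = 2 + L
G(w) = 2 + w
1/(G(l(6*7)) + (199911 + 150746)) = 1/((2 - 22/(6*7)) + (199911 + 150746)) = 1/((2 - 22/42) + 350657) = 1/((2 - 22*1/42) + 350657) = 1/((2 - 11/21) + 350657) = 1/(31/21 + 350657) = 1/(7363828/21) = 21/7363828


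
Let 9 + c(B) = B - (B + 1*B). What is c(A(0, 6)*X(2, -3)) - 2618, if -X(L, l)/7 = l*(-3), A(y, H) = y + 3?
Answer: -2438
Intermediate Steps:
A(y, H) = 3 + y
X(L, l) = 21*l (X(L, l) = -7*l*(-3) = -(-21)*l = 21*l)
c(B) = -9 - B (c(B) = -9 + (B - (B + 1*B)) = -9 + (B - (B + B)) = -9 + (B - 2*B) = -9 - B)
c(A(0, 6)*X(2, -3)) - 2618 = (-9 - (3 + 0)*21*(-3)) - 2618 = (-9 - 3*(-63)) - 2618 = (-9 - 1*(-189)) - 2618 = (-9 + 189) - 2618 = 180 - 2618 = -2438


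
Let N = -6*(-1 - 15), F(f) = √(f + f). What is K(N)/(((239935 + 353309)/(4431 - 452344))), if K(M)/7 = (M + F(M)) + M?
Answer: -50166256/49437 - 6270782*√3/148311 ≈ -1088.0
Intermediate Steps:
F(f) = √2*√f (F(f) = √(2*f) = √2*√f)
N = 96 (N = -6*(-16) = 96)
K(M) = 14*M + 7*√2*√M (K(M) = 7*((M + √2*√M) + M) = 7*(2*M + √2*√M) = 14*M + 7*√2*√M)
K(N)/(((239935 + 353309)/(4431 - 452344))) = (14*96 + 7*√2*√96)/(((239935 + 353309)/(4431 - 452344))) = (1344 + 7*√2*(4*√6))/((593244/(-447913))) = (1344 + 56*√3)/((593244*(-1/447913))) = (1344 + 56*√3)/(-593244/447913) = (1344 + 56*√3)*(-447913/593244) = -50166256/49437 - 6270782*√3/148311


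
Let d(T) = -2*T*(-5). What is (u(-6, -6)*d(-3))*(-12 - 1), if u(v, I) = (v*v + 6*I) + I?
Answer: -2340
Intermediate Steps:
u(v, I) = v² + 7*I (u(v, I) = (v² + 6*I) + I = v² + 7*I)
d(T) = 10*T
(u(-6, -6)*d(-3))*(-12 - 1) = (((-6)² + 7*(-6))*(10*(-3)))*(-12 - 1) = ((36 - 42)*(-30))*(-13) = -6*(-30)*(-13) = 180*(-13) = -2340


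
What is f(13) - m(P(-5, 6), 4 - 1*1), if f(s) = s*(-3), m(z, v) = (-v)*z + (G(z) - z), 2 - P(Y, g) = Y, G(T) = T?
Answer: -18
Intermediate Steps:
P(Y, g) = 2 - Y
m(z, v) = -v*z (m(z, v) = (-v)*z + (z - z) = -v*z + 0 = -v*z)
f(s) = -3*s
f(13) - m(P(-5, 6), 4 - 1*1) = -3*13 - (-1)*(4 - 1*1)*(2 - 1*(-5)) = -39 - (-1)*(4 - 1)*(2 + 5) = -39 - (-1)*3*7 = -39 - 1*(-21) = -39 + 21 = -18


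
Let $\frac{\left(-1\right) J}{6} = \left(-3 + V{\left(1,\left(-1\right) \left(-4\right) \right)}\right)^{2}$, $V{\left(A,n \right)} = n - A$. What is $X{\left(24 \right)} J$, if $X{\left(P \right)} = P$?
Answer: $0$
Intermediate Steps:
$J = 0$ ($J = - 6 \left(-3 - -3\right)^{2} = - 6 \left(-3 + \left(4 - 1\right)\right)^{2} = - 6 \left(-3 + 3\right)^{2} = - 6 \cdot 0^{2} = \left(-6\right) 0 = 0$)
$X{\left(24 \right)} J = 24 \cdot 0 = 0$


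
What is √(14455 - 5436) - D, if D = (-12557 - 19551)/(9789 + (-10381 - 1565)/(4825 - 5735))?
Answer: 3652285/1114992 + √9019 ≈ 98.244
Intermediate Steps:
D = -3652285/1114992 (D = -32108/(9789 - 11946/(-910)) = -32108/(9789 - 11946*(-1/910)) = -32108/(9789 + 5973/455) = -32108/4459968/455 = -32108*455/4459968 = -3652285/1114992 ≈ -3.2756)
√(14455 - 5436) - D = √(14455 - 5436) - 1*(-3652285/1114992) = √9019 + 3652285/1114992 = 3652285/1114992 + √9019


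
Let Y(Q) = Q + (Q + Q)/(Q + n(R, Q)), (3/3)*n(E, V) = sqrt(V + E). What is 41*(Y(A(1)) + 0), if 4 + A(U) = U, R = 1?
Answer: -615/11 + 246*I*sqrt(2)/11 ≈ -55.909 + 31.627*I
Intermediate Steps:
A(U) = -4 + U
n(E, V) = sqrt(E + V) (n(E, V) = sqrt(V + E) = sqrt(E + V))
Y(Q) = Q + 2*Q/(Q + sqrt(1 + Q)) (Y(Q) = Q + (Q + Q)/(Q + sqrt(1 + Q)) = Q + (2*Q)/(Q + sqrt(1 + Q)) = Q + 2*Q/(Q + sqrt(1 + Q)))
41*(Y(A(1)) + 0) = 41*((-4 + 1)*(2 + (-4 + 1) + sqrt(1 + (-4 + 1)))/((-4 + 1) + sqrt(1 + (-4 + 1))) + 0) = 41*(-3*(2 - 3 + sqrt(1 - 3))/(-3 + sqrt(1 - 3)) + 0) = 41*(-3*(2 - 3 + sqrt(-2))/(-3 + sqrt(-2)) + 0) = 41*(-3*(2 - 3 + I*sqrt(2))/(-3 + I*sqrt(2)) + 0) = 41*(-3*(-1 + I*sqrt(2))/(-3 + I*sqrt(2)) + 0) = 41*(-3*(-1 + I*sqrt(2))/(-3 + I*sqrt(2))) = -123*(-1 + I*sqrt(2))/(-3 + I*sqrt(2))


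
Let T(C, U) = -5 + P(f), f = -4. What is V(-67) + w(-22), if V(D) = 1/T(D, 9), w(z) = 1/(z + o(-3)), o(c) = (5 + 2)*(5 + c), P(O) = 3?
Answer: -5/8 ≈ -0.62500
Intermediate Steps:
o(c) = 35 + 7*c (o(c) = 7*(5 + c) = 35 + 7*c)
T(C, U) = -2 (T(C, U) = -5 + 3 = -2)
w(z) = 1/(14 + z) (w(z) = 1/(z + (35 + 7*(-3))) = 1/(z + (35 - 21)) = 1/(z + 14) = 1/(14 + z))
V(D) = -½ (V(D) = 1/(-2) = -½)
V(-67) + w(-22) = -½ + 1/(14 - 22) = -½ + 1/(-8) = -½ - ⅛ = -5/8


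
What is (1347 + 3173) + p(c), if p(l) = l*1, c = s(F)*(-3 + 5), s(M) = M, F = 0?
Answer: 4520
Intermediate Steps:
c = 0 (c = 0*(-3 + 5) = 0*2 = 0)
p(l) = l
(1347 + 3173) + p(c) = (1347 + 3173) + 0 = 4520 + 0 = 4520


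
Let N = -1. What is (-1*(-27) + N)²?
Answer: 676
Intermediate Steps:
(-1*(-27) + N)² = (-1*(-27) - 1)² = (27 - 1)² = 26² = 676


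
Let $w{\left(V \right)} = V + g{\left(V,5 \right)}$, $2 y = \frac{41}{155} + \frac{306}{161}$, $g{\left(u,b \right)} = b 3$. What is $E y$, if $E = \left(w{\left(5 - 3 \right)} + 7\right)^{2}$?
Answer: $\frac{15560928}{24955} \approx 623.56$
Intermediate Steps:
$g{\left(u,b \right)} = 3 b$
$y = \frac{54031}{49910}$ ($y = \frac{\frac{41}{155} + \frac{306}{161}}{2} = \frac{1}{2} \cdot \frac{54031}{24955} = \frac{54031}{49910} \approx 1.0826$)
$w{\left(V \right)} = 15 + V$ ($w{\left(V \right)} = V + 3 \cdot 5 = V + 15 = 15 + V$)
$E = 576$ ($E = \left(\left(15 + \left(5 - 3\right)\right) + 7\right)^{2} = \left(\left(15 + 2\right) + 7\right)^{2} = \left(17 + 7\right)^{2} = 24^{2} = 576$)
$E y = 576 \cdot \frac{54031}{49910} = \frac{15560928}{24955}$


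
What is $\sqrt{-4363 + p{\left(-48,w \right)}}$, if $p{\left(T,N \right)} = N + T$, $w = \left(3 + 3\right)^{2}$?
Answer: $25 i \sqrt{7} \approx 66.144 i$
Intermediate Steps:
$w = 36$ ($w = 6^{2} = 36$)
$\sqrt{-4363 + p{\left(-48,w \right)}} = \sqrt{-4363 + \left(36 - 48\right)} = \sqrt{-4363 - 12} = \sqrt{-4375} = 25 i \sqrt{7}$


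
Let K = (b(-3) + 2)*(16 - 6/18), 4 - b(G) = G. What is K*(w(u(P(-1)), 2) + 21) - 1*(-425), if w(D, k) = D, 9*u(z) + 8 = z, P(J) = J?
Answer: 3245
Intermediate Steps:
u(z) = -8/9 + z/9
b(G) = 4 - G
K = 141 (K = ((4 - 1*(-3)) + 2)*(16 - 6/18) = ((4 + 3) + 2)*(16 - 6*1/18) = (7 + 2)*(16 - ⅓) = 9*(47/3) = 141)
K*(w(u(P(-1)), 2) + 21) - 1*(-425) = 141*((-8/9 + (⅑)*(-1)) + 21) - 1*(-425) = 141*((-8/9 - ⅑) + 21) + 425 = 141*(-1 + 21) + 425 = 141*20 + 425 = 2820 + 425 = 3245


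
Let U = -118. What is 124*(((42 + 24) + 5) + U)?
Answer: -5828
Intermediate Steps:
124*(((42 + 24) + 5) + U) = 124*(((42 + 24) + 5) - 118) = 124*((66 + 5) - 118) = 124*(71 - 118) = 124*(-47) = -5828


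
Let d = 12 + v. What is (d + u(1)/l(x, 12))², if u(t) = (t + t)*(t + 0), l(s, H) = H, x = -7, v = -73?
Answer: 133225/36 ≈ 3700.7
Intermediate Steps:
u(t) = 2*t² (u(t) = (2*t)*t = 2*t²)
d = -61 (d = 12 - 73 = -61)
(d + u(1)/l(x, 12))² = (-61 + (2*1²)/12)² = (-61 + (2*1)*(1/12))² = (-61 + 2*(1/12))² = (-61 + ⅙)² = (-365/6)² = 133225/36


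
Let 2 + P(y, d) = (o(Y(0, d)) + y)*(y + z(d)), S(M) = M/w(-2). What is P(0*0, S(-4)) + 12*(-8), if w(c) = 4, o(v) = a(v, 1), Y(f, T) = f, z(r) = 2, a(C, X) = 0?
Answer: -98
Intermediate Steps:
o(v) = 0
S(M) = M/4
P(y, d) = -2 + y*(2 + y) (P(y, d) = -2 + (0 + y)*(y + 2) = -2 + y*(2 + y))
P(0*0, S(-4)) + 12*(-8) = (-2 + (0*0)² + 2*(0*0)) + 12*(-8) = (-2 + 0² + 2*0) - 96 = (-2 + 0 + 0) - 96 = -2 - 96 = -98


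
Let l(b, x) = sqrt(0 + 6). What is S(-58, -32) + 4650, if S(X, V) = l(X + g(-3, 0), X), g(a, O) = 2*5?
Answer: 4650 + sqrt(6) ≈ 4652.5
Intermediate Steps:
g(a, O) = 10
l(b, x) = sqrt(6)
S(X, V) = sqrt(6)
S(-58, -32) + 4650 = sqrt(6) + 4650 = 4650 + sqrt(6)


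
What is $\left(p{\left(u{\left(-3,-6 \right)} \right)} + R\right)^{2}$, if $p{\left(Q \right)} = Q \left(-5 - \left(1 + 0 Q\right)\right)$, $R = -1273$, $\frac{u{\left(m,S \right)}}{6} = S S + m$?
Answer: $6056521$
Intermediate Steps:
$u{\left(m,S \right)} = 6 m + 6 S^{2}$ ($u{\left(m,S \right)} = 6 \left(S S + m\right) = 6 \left(S^{2} + m\right) = 6 \left(m + S^{2}\right) = 6 m + 6 S^{2}$)
$p{\left(Q \right)} = - 6 Q$ ($p{\left(Q \right)} = Q \left(-5 - 1\right) = Q \left(-6\right) = - 6 Q$)
$\left(p{\left(u{\left(-3,-6 \right)} \right)} + R\right)^{2} = \left(- 6 \left(6 \left(-3\right) + 6 \left(-6\right)^{2}\right) - 1273\right)^{2} = \left(- 6 \left(-18 + 6 \cdot 36\right) - 1273\right)^{2} = \left(- 6 \left(-18 + 216\right) - 1273\right)^{2} = \left(\left(-6\right) 198 - 1273\right)^{2} = \left(-1188 - 1273\right)^{2} = \left(-2461\right)^{2} = 6056521$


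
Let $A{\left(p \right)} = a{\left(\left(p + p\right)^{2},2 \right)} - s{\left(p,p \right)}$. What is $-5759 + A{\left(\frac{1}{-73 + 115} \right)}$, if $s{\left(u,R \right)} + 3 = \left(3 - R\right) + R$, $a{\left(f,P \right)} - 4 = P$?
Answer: $-5753$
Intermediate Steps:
$a{\left(f,P \right)} = 4 + P$
$s{\left(u,R \right)} = 0$ ($s{\left(u,R \right)} = -3 + \left(\left(3 - R\right) + R\right) = -3 + 3 = 0$)
$A{\left(p \right)} = 6$ ($A{\left(p \right)} = \left(4 + 2\right) - 0 = 6 + 0 = 6$)
$-5759 + A{\left(\frac{1}{-73 + 115} \right)} = -5759 + 6 = -5753$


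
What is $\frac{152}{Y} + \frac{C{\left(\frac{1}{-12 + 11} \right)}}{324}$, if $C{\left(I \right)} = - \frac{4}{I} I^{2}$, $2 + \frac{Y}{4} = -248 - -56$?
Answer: $- \frac{1442}{7857} \approx -0.18353$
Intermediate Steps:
$Y = -776$ ($Y = -8 + 4 \left(-248 - -56\right) = -8 + 4 \left(-248 + 56\right) = -8 + 4 \left(-192\right) = -8 - 768 = -776$)
$C{\left(I \right)} = - 4 I$
$\frac{152}{Y} + \frac{C{\left(\frac{1}{-12 + 11} \right)}}{324} = \frac{152}{-776} + \frac{\left(-4\right) \frac{1}{-12 + 11}}{324} = 152 \left(- \frac{1}{776}\right) + - \frac{4}{-1} \cdot \frac{1}{324} = - \frac{19}{97} + \left(-4\right) \left(-1\right) \frac{1}{324} = - \frac{19}{97} + 4 \cdot \frac{1}{324} = - \frac{19}{97} + \frac{1}{81} = - \frac{1442}{7857}$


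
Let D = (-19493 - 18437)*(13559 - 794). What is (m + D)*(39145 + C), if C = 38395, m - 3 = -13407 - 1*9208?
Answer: -37544795267480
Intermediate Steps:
m = -22612 (m = 3 + (-13407 - 1*9208) = 3 + (-13407 - 9208) = 3 - 22615 = -22612)
D = -484176450 (D = -37930*12765 = -484176450)
(m + D)*(39145 + C) = (-22612 - 484176450)*(39145 + 38395) = -484199062*77540 = -37544795267480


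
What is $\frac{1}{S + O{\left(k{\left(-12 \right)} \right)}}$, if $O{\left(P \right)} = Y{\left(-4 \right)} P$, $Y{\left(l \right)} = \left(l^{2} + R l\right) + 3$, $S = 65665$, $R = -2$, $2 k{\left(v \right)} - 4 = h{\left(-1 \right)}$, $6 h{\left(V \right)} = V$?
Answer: $\frac{4}{262867} \approx 1.5217 \cdot 10^{-5}$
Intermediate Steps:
$h{\left(V \right)} = \frac{V}{6}$
$k{\left(v \right)} = \frac{23}{12}$ ($k{\left(v \right)} = 2 + \frac{\frac{1}{6} \left(-1\right)}{2} = 2 + \frac{1}{2} \left(- \frac{1}{6}\right) = 2 - \frac{1}{12} = \frac{23}{12}$)
$Y{\left(l \right)} = 3 + l^{2} - 2 l$ ($Y{\left(l \right)} = \left(l^{2} - 2 l\right) + 3 = 3 + l^{2} - 2 l$)
$O{\left(P \right)} = 27 P$ ($O{\left(P \right)} = \left(3 + \left(-4\right)^{2} - -8\right) P = \left(3 + 16 + 8\right) P = 27 P$)
$\frac{1}{S + O{\left(k{\left(-12 \right)} \right)}} = \frac{1}{65665 + 27 \cdot \frac{23}{12}} = \frac{1}{65665 + \frac{207}{4}} = \frac{1}{\frac{262867}{4}} = \frac{4}{262867}$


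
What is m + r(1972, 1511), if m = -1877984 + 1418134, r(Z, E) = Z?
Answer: -457878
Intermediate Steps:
m = -459850
m + r(1972, 1511) = -459850 + 1972 = -457878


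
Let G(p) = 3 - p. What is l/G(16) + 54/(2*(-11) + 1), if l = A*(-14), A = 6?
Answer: 354/91 ≈ 3.8901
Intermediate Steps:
l = -84 (l = 6*(-14) = -84)
l/G(16) + 54/(2*(-11) + 1) = -84/(3 - 1*16) + 54/(2*(-11) + 1) = -84/(3 - 16) + 54/(-22 + 1) = -84/(-13) + 54/(-21) = -84*(-1/13) + 54*(-1/21) = 84/13 - 18/7 = 354/91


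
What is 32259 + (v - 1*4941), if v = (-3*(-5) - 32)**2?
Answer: 27607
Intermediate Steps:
v = 289 (v = (15 - 32)**2 = (-17)**2 = 289)
32259 + (v - 1*4941) = 32259 + (289 - 1*4941) = 32259 + (289 - 4941) = 32259 - 4652 = 27607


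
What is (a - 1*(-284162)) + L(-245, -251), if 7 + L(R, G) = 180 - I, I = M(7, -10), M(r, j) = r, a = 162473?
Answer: 446801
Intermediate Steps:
I = 7
L(R, G) = 166 (L(R, G) = -7 + (180 - 1*7) = -7 + (180 - 7) = -7 + 173 = 166)
(a - 1*(-284162)) + L(-245, -251) = (162473 - 1*(-284162)) + 166 = (162473 + 284162) + 166 = 446635 + 166 = 446801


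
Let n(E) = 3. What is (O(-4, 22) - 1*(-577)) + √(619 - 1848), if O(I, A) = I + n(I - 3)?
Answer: 576 + I*√1229 ≈ 576.0 + 35.057*I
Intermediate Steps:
O(I, A) = 3 + I (O(I, A) = I + 3 = 3 + I)
(O(-4, 22) - 1*(-577)) + √(619 - 1848) = ((3 - 4) - 1*(-577)) + √(619 - 1848) = (-1 + 577) + √(-1229) = 576 + I*√1229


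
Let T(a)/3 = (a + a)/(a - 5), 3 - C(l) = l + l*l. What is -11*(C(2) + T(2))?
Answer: 77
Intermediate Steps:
C(l) = 3 - l - l² (C(l) = 3 - (l + l*l) = 3 - (l + l²) = 3 + (-l - l²) = 3 - l - l²)
T(a) = 6*a/(-5 + a) (T(a) = 3*((a + a)/(a - 5)) = 3*((2*a)/(-5 + a)) = 3*(2*a/(-5 + a)) = 6*a/(-5 + a))
-11*(C(2) + T(2)) = -11*((3 - 1*2 - 1*2²) + 6*2/(-5 + 2)) = -11*((3 - 2 - 1*4) + 6*2/(-3)) = -11*((3 - 2 - 4) + 6*2*(-⅓)) = -11*(-3 - 4) = -11*(-7) = 77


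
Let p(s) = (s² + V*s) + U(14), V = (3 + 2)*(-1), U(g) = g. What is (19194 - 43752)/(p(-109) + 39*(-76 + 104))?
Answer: -12279/6766 ≈ -1.8148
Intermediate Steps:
V = -5 (V = 5*(-1) = -5)
p(s) = 14 + s² - 5*s (p(s) = (s² - 5*s) + 14 = 14 + s² - 5*s)
(19194 - 43752)/(p(-109) + 39*(-76 + 104)) = (19194 - 43752)/((14 + (-109)² - 5*(-109)) + 39*(-76 + 104)) = -24558/((14 + 11881 + 545) + 39*28) = -24558/(12440 + 1092) = -24558/13532 = -24558*1/13532 = -12279/6766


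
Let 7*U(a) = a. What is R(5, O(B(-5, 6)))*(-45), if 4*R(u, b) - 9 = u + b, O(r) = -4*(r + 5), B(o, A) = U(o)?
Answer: 495/14 ≈ 35.357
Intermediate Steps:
U(a) = a/7
B(o, A) = o/7
O(r) = -20 - 4*r (O(r) = -4*(5 + r) = -20 - 4*r)
R(u, b) = 9/4 + b/4 + u/4 (R(u, b) = 9/4 + (u + b)/4 = 9/4 + (b + u)/4 = 9/4 + (b/4 + u/4) = 9/4 + b/4 + u/4)
R(5, O(B(-5, 6)))*(-45) = (9/4 + (-20 - 4*(-5)/7)/4 + (1/4)*5)*(-45) = (9/4 + (-20 - 4*(-5/7))/4 + 5/4)*(-45) = (9/4 + (-20 + 20/7)/4 + 5/4)*(-45) = (9/4 + (1/4)*(-120/7) + 5/4)*(-45) = (9/4 - 30/7 + 5/4)*(-45) = -11/14*(-45) = 495/14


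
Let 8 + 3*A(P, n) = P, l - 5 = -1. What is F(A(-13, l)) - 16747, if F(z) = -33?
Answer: -16780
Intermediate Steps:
l = 4 (l = 5 - 1 = 4)
A(P, n) = -8/3 + P/3
F(A(-13, l)) - 16747 = -33 - 16747 = -16780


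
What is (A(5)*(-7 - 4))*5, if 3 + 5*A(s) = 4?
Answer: -11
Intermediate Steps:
A(s) = 1/5 (A(s) = -3/5 + (1/5)*4 = -3/5 + 4/5 = 1/5)
(A(5)*(-7 - 4))*5 = ((-7 - 4)/5)*5 = ((1/5)*(-11))*5 = -11/5*5 = -11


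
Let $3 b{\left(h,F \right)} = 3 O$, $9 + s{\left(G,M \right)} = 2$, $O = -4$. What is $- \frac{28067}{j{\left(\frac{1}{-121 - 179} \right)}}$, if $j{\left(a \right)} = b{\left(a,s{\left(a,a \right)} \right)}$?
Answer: $\frac{28067}{4} \approx 7016.8$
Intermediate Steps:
$s{\left(G,M \right)} = -7$ ($s{\left(G,M \right)} = -9 + 2 = -7$)
$b{\left(h,F \right)} = -4$ ($b{\left(h,F \right)} = \frac{3 \left(-4\right)}{3} = \frac{1}{3} \left(-12\right) = -4$)
$j{\left(a \right)} = -4$
$- \frac{28067}{j{\left(\frac{1}{-121 - 179} \right)}} = - \frac{28067}{-4} = \left(-28067\right) \left(- \frac{1}{4}\right) = \frac{28067}{4}$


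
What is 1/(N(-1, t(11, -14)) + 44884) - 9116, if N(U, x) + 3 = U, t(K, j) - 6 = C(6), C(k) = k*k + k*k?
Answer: -409126079/44880 ≈ -9116.0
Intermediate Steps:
C(k) = 2*k² (C(k) = k² + k² = 2*k²)
t(K, j) = 78 (t(K, j) = 6 + 2*6² = 6 + 2*36 = 6 + 72 = 78)
N(U, x) = -3 + U
1/(N(-1, t(11, -14)) + 44884) - 9116 = 1/((-3 - 1) + 44884) - 9116 = 1/(-4 + 44884) - 9116 = 1/44880 - 9116 = -409126079/44880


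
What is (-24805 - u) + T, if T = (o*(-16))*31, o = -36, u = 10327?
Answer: -17276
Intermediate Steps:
T = 17856 (T = -36*(-16)*31 = 576*31 = 17856)
(-24805 - u) + T = (-24805 - 1*10327) + 17856 = (-24805 - 10327) + 17856 = -35132 + 17856 = -17276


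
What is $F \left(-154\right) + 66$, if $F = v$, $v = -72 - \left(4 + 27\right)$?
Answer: $15928$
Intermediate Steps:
$v = -103$ ($v = -72 - 31 = -103$)
$F = -103$
$F \left(-154\right) + 66 = \left(-103\right) \left(-154\right) + 66 = 15862 + 66 = 15928$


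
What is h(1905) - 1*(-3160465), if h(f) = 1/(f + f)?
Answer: 12041371651/3810 ≈ 3.1605e+6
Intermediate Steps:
h(f) = 1/(2*f)
h(1905) - 1*(-3160465) = (½)/1905 - 1*(-3160465) = (½)*(1/1905) + 3160465 = 1/3810 + 3160465 = 12041371651/3810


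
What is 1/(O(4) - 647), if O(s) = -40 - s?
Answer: -1/691 ≈ -0.0014472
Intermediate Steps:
1/(O(4) - 647) = 1/((-40 - 1*4) - 647) = 1/((-40 - 4) - 647) = 1/(-44 - 647) = 1/(-691) = -1/691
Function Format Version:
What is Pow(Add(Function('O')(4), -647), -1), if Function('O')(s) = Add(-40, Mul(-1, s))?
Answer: Rational(-1, 691) ≈ -0.0014472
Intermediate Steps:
Pow(Add(Function('O')(4), -647), -1) = Pow(Add(Add(-40, Mul(-1, 4)), -647), -1) = Pow(Add(Add(-40, -4), -647), -1) = Pow(Add(-44, -647), -1) = Pow(-691, -1) = Rational(-1, 691)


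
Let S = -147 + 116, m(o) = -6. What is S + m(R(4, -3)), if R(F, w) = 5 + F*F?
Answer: -37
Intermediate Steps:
R(F, w) = 5 + F**2
S = -31
S + m(R(4, -3)) = -31 - 6 = -37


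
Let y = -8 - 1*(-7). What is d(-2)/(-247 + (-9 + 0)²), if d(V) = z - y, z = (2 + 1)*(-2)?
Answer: 5/166 ≈ 0.030120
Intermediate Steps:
z = -6 (z = 3*(-2) = -6)
y = -1 (y = -8 + 7 = -1)
d(V) = -5 (d(V) = -6 - 1*(-1) = -6 + 1 = -5)
d(-2)/(-247 + (-9 + 0)²) = -5/(-247 + (-9 + 0)²) = -5/(-247 + (-9)²) = -5/(-247 + 81) = -5/(-166) = -5*(-1/166) = 5/166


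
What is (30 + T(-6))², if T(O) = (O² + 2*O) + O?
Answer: 2304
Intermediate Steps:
T(O) = O² + 3*O
(30 + T(-6))² = (30 - 6*(3 - 6))² = (30 - 6*(-3))² = (30 + 18)² = 48² = 2304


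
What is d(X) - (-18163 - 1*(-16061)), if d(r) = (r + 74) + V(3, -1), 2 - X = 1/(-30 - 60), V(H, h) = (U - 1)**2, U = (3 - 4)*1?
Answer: 196381/90 ≈ 2182.0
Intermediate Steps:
U = -1 (U = -1*1 = -1)
V(H, h) = 4 (V(H, h) = (-1 - 1)**2 = (-2)**2 = 4)
X = 181/90 (X = 2 - 1/(-30 - 60) = 2 - 1/(-90) = 2 - 1*(-1/90) = 2 + 1/90 = 181/90 ≈ 2.0111)
d(r) = 78 + r (d(r) = (r + 74) + 4 = (74 + r) + 4 = 78 + r)
d(X) - (-18163 - 1*(-16061)) = (78 + 181/90) - (-18163 - 1*(-16061)) = 7201/90 - (-18163 + 16061) = 7201/90 - 1*(-2102) = 7201/90 + 2102 = 196381/90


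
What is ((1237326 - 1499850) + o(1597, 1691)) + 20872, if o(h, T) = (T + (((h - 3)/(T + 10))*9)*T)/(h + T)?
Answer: -150167270611/621432 ≈ -2.4165e+5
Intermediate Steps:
o(h, T) = (T + 9*T*(-3 + h)/(10 + T))/(T + h) (o(h, T) = (T + (((-3 + h)/(10 + T))*9)*T)/(T + h) = (T + (9*(-3 + h)/(10 + T))*T)/(T + h) = (T + 9*T*(-3 + h)/(10 + T))/(T + h))
((1237326 - 1499850) + o(1597, 1691)) + 20872 = ((1237326 - 1499850) + 1691*(-17 + 1691 + 9*1597)/(1691² + 10*1691 + 10*1597 + 1691*1597)) + 20872 = (-262524 + 1691*(-17 + 1691 + 14373)/(2859481 + 16910 + 15970 + 2700527)) + 20872 = (-262524 + 1691*16047/5592888) + 20872 = (-262524 + 1691*(1/5592888)*16047) + 20872 = (-262524 + 3015053/621432) + 20872 = -163137799315/621432 + 20872 = -150167270611/621432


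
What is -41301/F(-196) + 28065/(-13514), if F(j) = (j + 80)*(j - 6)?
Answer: -20961393/5459656 ≈ -3.8393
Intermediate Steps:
F(j) = (-6 + j)*(80 + j) (F(j) = (80 + j)*(-6 + j) = (-6 + j)*(80 + j))
-41301/F(-196) + 28065/(-13514) = -41301/(-480 + (-196)**2 + 74*(-196)) + 28065/(-13514) = -41301/(-480 + 38416 - 14504) + 28065*(-1/13514) = -41301/23432 - 28065/13514 = -20961393/5459656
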